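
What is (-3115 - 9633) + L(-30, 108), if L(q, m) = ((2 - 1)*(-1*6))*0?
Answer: -12748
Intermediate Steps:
L(q, m) = 0 (L(q, m) = (1*(-6))*0 = -6*0 = 0)
(-3115 - 9633) + L(-30, 108) = (-3115 - 9633) + 0 = -12748 + 0 = -12748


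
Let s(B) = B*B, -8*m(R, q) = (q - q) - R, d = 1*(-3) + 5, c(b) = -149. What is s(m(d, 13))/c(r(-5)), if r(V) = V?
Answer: -1/2384 ≈ -0.00041946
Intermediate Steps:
d = 2 (d = -3 + 5 = 2)
m(R, q) = R/8 (m(R, q) = -((q - q) - R)/8 = -(0 - R)/8 = -(-1)*R/8 = R/8)
s(B) = B²
s(m(d, 13))/c(r(-5)) = ((⅛)*2)²/(-149) = (¼)²*(-1/149) = (1/16)*(-1/149) = -1/2384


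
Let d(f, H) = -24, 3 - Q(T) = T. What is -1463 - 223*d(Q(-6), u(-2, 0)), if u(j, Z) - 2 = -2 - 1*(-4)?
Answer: 3889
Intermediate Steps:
u(j, Z) = 4 (u(j, Z) = 2 + (-2 - 1*(-4)) = 2 + (-2 + 4) = 2 + 2 = 4)
Q(T) = 3 - T
-1463 - 223*d(Q(-6), u(-2, 0)) = -1463 - 223*(-24) = -1463 + 5352 = 3889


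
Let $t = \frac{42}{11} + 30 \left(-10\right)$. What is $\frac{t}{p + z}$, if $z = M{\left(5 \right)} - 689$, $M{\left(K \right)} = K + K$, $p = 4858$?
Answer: $- \frac{1086}{15323} \approx -0.070874$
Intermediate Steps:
$M{\left(K \right)} = 2 K$
$t = - \frac{3258}{11}$ ($t = 42 \cdot \frac{1}{11} - 300 = \frac{42}{11} - 300 = - \frac{3258}{11} \approx -296.18$)
$z = -679$ ($z = 2 \cdot 5 - 689 = 10 - 689 = -679$)
$\frac{t}{p + z} = - \frac{3258}{11 \left(4858 - 679\right)} = - \frac{3258}{11 \cdot 4179} = \left(- \frac{3258}{11}\right) \frac{1}{4179} = - \frac{1086}{15323}$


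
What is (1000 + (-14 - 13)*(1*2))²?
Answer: 894916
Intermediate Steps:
(1000 + (-14 - 13)*(1*2))² = (1000 - 27*2)² = (1000 - 54)² = 946² = 894916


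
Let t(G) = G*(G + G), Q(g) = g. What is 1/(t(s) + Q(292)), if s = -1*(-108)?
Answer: 1/23620 ≈ 4.2337e-5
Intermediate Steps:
s = 108
t(G) = 2*G**2 (t(G) = G*(2*G) = 2*G**2)
1/(t(s) + Q(292)) = 1/(2*108**2 + 292) = 1/(2*11664 + 292) = 1/(23328 + 292) = 1/23620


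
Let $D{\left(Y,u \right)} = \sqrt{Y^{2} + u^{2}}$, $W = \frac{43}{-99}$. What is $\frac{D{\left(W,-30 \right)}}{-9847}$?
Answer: $- \frac{\sqrt{8822749}}{974853} \approx -0.0030469$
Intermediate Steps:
$W = - \frac{43}{99}$ ($W = 43 \left(- \frac{1}{99}\right) = - \frac{43}{99} \approx -0.43434$)
$\frac{D{\left(W,-30 \right)}}{-9847} = \frac{\sqrt{\left(- \frac{43}{99}\right)^{2} + \left(-30\right)^{2}}}{-9847} = \sqrt{\frac{1849}{9801} + 900} \left(- \frac{1}{9847}\right) = \sqrt{\frac{8822749}{9801}} \left(- \frac{1}{9847}\right) = \frac{\sqrt{8822749}}{99} \left(- \frac{1}{9847}\right) = - \frac{\sqrt{8822749}}{974853}$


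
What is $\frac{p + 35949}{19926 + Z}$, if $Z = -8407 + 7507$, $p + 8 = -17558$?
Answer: $\frac{18383}{19026} \approx 0.9662$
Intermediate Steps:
$p = -17566$ ($p = -8 - 17558 = -17566$)
$Z = -900$
$\frac{p + 35949}{19926 + Z} = \frac{-17566 + 35949}{19926 - 900} = \frac{18383}{19026}$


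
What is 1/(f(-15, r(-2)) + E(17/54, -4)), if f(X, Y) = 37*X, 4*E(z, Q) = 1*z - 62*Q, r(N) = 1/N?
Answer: -216/106471 ≈ -0.0020287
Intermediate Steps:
E(z, Q) = -31*Q/2 + z/4 (E(z, Q) = (1*z - 62*Q)/4 = (z - 62*Q)/4 = -31*Q/2 + z/4)
1/(f(-15, r(-2)) + E(17/54, -4)) = 1/(37*(-15) + (-31/2*(-4) + (17/54)/4)) = 1/(-555 + (62 + (17*(1/54))/4)) = 1/(-555 + (62 + (¼)*(17/54))) = 1/(-555 + (62 + 17/216)) = 1/(-555 + 13409/216) = 1/(-106471/216) = -216/106471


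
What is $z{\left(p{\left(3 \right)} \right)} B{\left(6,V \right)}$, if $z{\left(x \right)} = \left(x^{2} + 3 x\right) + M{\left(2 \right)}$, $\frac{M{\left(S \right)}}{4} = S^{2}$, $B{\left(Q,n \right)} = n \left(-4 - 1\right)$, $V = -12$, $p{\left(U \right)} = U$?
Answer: $2040$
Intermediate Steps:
$B{\left(Q,n \right)} = - 5 n$ ($B{\left(Q,n \right)} = n \left(-5\right) = - 5 n$)
$M{\left(S \right)} = 4 S^{2}$
$z{\left(x \right)} = 16 + x^{2} + 3 x$ ($z{\left(x \right)} = \left(x^{2} + 3 x\right) + 4 \cdot 2^{2} = \left(x^{2} + 3 x\right) + 4 \cdot 4 = \left(x^{2} + 3 x\right) + 16 = 16 + x^{2} + 3 x$)
$z{\left(p{\left(3 \right)} \right)} B{\left(6,V \right)} = \left(16 + 3^{2} + 3 \cdot 3\right) \left(\left(-5\right) \left(-12\right)\right) = \left(16 + 9 + 9\right) 60 = 34 \cdot 60 = 2040$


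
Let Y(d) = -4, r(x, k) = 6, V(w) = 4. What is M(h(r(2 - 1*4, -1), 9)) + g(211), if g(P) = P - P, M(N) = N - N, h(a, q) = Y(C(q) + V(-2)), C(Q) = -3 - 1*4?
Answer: 0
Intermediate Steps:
C(Q) = -7 (C(Q) = -3 - 4 = -7)
h(a, q) = -4
M(N) = 0
g(P) = 0
M(h(r(2 - 1*4, -1), 9)) + g(211) = 0 + 0 = 0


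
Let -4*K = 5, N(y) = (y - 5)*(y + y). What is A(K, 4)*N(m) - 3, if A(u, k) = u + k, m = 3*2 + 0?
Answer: 30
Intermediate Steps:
m = 6 (m = 6 + 0 = 6)
N(y) = 2*y*(-5 + y) (N(y) = (-5 + y)*(2*y) = 2*y*(-5 + y))
K = -5/4 (K = -1/4*5 = -5/4 ≈ -1.2500)
A(u, k) = k + u
A(K, 4)*N(m) - 3 = (4 - 5/4)*(2*6*(-5 + 6)) - 3 = 11*(2*6*1)/4 - 3 = (11/4)*12 - 3 = 33 - 3 = 30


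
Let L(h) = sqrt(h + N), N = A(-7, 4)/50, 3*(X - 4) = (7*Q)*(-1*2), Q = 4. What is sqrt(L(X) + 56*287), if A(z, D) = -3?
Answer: sqrt(14464800 + 1410*I*sqrt(6))/30 ≈ 126.78 + 0.015135*I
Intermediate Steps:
X = -44/3 (X = 4 + ((7*4)*(-1*2))/3 = 4 + (28*(-2))/3 = 4 + (1/3)*(-56) = 4 - 56/3 = -44/3 ≈ -14.667)
N = -3/50 ≈ -0.060000
L(h) = sqrt(-3/50 + h) (L(h) = sqrt(h - 3/50) = sqrt(-3/50 + h))
sqrt(L(X) + 56*287) = sqrt(sqrt(-6 + 100*(-44/3))/10 + 56*287) = sqrt(sqrt(-6 - 4400/3)/10 + 16072) = sqrt(sqrt(-4418/3)/10 + 16072) = sqrt((47*I*sqrt(6)/3)/10 + 16072) = sqrt(47*I*sqrt(6)/30 + 16072) = sqrt(16072 + 47*I*sqrt(6)/30)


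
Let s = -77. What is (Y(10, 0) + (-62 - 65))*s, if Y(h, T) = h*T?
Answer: 9779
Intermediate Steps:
Y(h, T) = T*h
(Y(10, 0) + (-62 - 65))*s = (0*10 + (-62 - 65))*(-77) = (0 - 127)*(-77) = -127*(-77) = 9779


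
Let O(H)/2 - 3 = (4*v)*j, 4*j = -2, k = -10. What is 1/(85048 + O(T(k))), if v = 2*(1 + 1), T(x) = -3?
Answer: 1/85038 ≈ 1.1759e-5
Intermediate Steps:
j = -1/2 (j = (1/4)*(-2) = -1/2 ≈ -0.50000)
v = 4 (v = 2*2 = 4)
O(H) = -10 (O(H) = 6 + 2*((4*4)*(-1/2)) = 6 + 2*(16*(-1/2)) = 6 + 2*(-8) = 6 - 16 = -10)
1/(85048 + O(T(k))) = 1/(85048 - 10) = 1/85038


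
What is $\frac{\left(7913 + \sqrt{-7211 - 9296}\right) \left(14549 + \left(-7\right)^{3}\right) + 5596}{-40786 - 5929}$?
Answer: $- \frac{112417674}{46715} - \frac{14206 i \sqrt{16507}}{46715} \approx -2406.5 - 39.071 i$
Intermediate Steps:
$\frac{\left(7913 + \sqrt{-7211 - 9296}\right) \left(14549 + \left(-7\right)^{3}\right) + 5596}{-40786 - 5929} = \frac{\left(7913 + \sqrt{-16507}\right) \left(14549 - 343\right) + 5596}{-46715} = \left(\left(7913 + i \sqrt{16507}\right) 14206 + 5596\right) \left(- \frac{1}{46715}\right) = \left(\left(112412078 + 14206 i \sqrt{16507}\right) + 5596\right) \left(- \frac{1}{46715}\right) = \left(112417674 + 14206 i \sqrt{16507}\right) \left(- \frac{1}{46715}\right) = - \frac{112417674}{46715} - \frac{14206 i \sqrt{16507}}{46715}$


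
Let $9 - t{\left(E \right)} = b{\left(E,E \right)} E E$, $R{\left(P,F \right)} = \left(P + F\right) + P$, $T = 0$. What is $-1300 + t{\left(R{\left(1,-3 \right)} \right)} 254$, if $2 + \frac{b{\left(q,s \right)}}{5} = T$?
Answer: $3526$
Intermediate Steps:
$b{\left(q,s \right)} = -10$ ($b{\left(q,s \right)} = -10 + 5 \cdot 0 = -10 + 0 = -10$)
$R{\left(P,F \right)} = F + 2 P$ ($R{\left(P,F \right)} = \left(F + P\right) + P = F + 2 P$)
$t{\left(E \right)} = 9 + 10 E^{2}$ ($t{\left(E \right)} = 9 - - 10 E E = 9 - - 10 E^{2} = 9 + 10 E^{2}$)
$-1300 + t{\left(R{\left(1,-3 \right)} \right)} 254 = -1300 + \left(9 + 10 \left(-3 + 2 \cdot 1\right)^{2}\right) 254 = -1300 + \left(9 + 10 \left(-3 + 2\right)^{2}\right) 254 = -1300 + \left(9 + 10 \left(-1\right)^{2}\right) 254 = -1300 + \left(9 + 10 \cdot 1\right) 254 = -1300 + \left(9 + 10\right) 254 = -1300 + 19 \cdot 254 = -1300 + 4826 = 3526$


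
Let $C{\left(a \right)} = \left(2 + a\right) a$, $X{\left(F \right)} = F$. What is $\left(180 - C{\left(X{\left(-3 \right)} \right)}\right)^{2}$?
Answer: $31329$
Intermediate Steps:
$C{\left(a \right)} = a \left(2 + a\right)$
$\left(180 - C{\left(X{\left(-3 \right)} \right)}\right)^{2} = \left(180 - - 3 \left(2 - 3\right)\right)^{2} = \left(180 - \left(-3\right) \left(-1\right)\right)^{2} = \left(180 - 3\right)^{2} = 177^{2} = 31329$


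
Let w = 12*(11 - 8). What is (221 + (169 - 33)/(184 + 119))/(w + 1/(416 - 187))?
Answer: 903863/146955 ≈ 6.1506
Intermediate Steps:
w = 36 (w = 12*3 = 36)
(221 + (169 - 33)/(184 + 119))/(w + 1/(416 - 187)) = (221 + (169 - 33)/(184 + 119))/(36 + 1/(416 - 187)) = (221 + 136/303)/(36 + 1/229) = (221 + 136*(1/303))/(36 + 1/229) = (221 + 136/303)/(8245/229) = (67099/303)*(229/8245) = 903863/146955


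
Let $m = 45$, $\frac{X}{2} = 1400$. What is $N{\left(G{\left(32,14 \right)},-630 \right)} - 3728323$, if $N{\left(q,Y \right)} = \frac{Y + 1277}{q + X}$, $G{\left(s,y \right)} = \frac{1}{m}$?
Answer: $- \frac{469772397208}{126001} \approx -3.7283 \cdot 10^{6}$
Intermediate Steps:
$X = 2800$ ($X = 2 \cdot 1400 = 2800$)
$G{\left(s,y \right)} = \frac{1}{45}$
$N{\left(q,Y \right)} = \frac{1277 + Y}{2800 + q}$ ($N{\left(q,Y \right)} = \frac{Y + 1277}{q + 2800} = \frac{1277 + Y}{2800 + q}$)
$N{\left(G{\left(32,14 \right)},-630 \right)} - 3728323 = \frac{1277 - 630}{2800 + \frac{1}{45}} - 3728323 = \frac{1}{\frac{126001}{45}} \cdot 647 - 3728323 = \frac{45}{126001} \cdot 647 - 3728323 = \frac{29115}{126001} - 3728323 = - \frac{469772397208}{126001}$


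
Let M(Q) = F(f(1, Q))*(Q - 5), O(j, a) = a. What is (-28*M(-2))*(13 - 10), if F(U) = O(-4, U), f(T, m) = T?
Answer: 588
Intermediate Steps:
F(U) = U
M(Q) = -5 + Q (M(Q) = 1*(Q - 5) = 1*(-5 + Q) = -5 + Q)
(-28*M(-2))*(13 - 10) = (-28*(-5 - 2))*(13 - 10) = -28*(-7)*3 = 196*3 = 588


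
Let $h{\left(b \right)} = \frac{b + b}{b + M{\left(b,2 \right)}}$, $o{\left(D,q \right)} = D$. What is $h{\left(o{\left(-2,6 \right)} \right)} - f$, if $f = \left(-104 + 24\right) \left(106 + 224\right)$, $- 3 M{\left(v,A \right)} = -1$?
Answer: $\frac{132012}{5} \approx 26402.0$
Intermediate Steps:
$M{\left(v,A \right)} = \frac{1}{3}$ ($M{\left(v,A \right)} = \left(- \frac{1}{3}\right) \left(-1\right) = \frac{1}{3}$)
$h{\left(b \right)} = \frac{2 b}{\frac{1}{3} + b}$ ($h{\left(b \right)} = \frac{b + b}{b + \frac{1}{3}} = \frac{2 b}{\frac{1}{3} + b}$)
$f = -26400$ ($f = \left(-80\right) 330 = -26400$)
$h{\left(o{\left(-2,6 \right)} \right)} - f = 6 \left(-2\right) \frac{1}{1 + 3 \left(-2\right)} - -26400 = 6 \left(-2\right) \frac{1}{1 - 6} + 26400 = 6 \left(-2\right) \frac{1}{-5} + 26400 = 6 \left(-2\right) \left(- \frac{1}{5}\right) + 26400 = \frac{12}{5} + 26400 = \frac{132012}{5}$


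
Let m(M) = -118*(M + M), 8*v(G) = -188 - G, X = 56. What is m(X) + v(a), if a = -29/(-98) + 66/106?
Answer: -550132475/41552 ≈ -13240.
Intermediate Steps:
a = 4771/5194 (a = -29*(-1/98) + 66*(1/106) = 29/98 + 33/53 = 4771/5194 ≈ 0.91856)
v(G) = -47/2 - G/8 (v(G) = (-188 - G)/8 = -47/2 - G/8)
m(M) = -236*M
m(X) + v(a) = -236*56 + (-47/2 - ⅛*4771/5194) = -13216 + (-47/2 - 4771/41552) = -13216 - 981243/41552 = -550132475/41552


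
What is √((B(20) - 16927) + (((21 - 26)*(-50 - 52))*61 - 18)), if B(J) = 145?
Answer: 3*√1590 ≈ 119.62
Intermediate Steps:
√((B(20) - 16927) + (((21 - 26)*(-50 - 52))*61 - 18)) = √((145 - 16927) + (((21 - 26)*(-50 - 52))*61 - 18)) = √(-16782 + (-5*(-102)*61 - 18)) = √(-16782 + (510*61 - 18)) = √(-16782 + (31110 - 18)) = √(-16782 + 31092) = √14310 = 3*√1590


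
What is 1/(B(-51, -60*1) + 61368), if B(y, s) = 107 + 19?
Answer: 1/61494 ≈ 1.6262e-5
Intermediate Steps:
B(y, s) = 126
1/(B(-51, -60*1) + 61368) = 1/(126 + 61368) = 1/61494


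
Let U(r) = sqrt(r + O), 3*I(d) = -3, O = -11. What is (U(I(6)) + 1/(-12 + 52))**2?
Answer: -19199/1600 + I*sqrt(3)/10 ≈ -11.999 + 0.17321*I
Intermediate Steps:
I(d) = -1 (I(d) = (1/3)*(-3) = -1)
U(r) = sqrt(-11 + r) (U(r) = sqrt(r - 11) = sqrt(-11 + r))
(U(I(6)) + 1/(-12 + 52))**2 = (sqrt(-11 - 1) + 1/(-12 + 52))**2 = (sqrt(-12) + 1/40)**2 = (2*I*sqrt(3) + 1/40)**2 = (1/40 + 2*I*sqrt(3))**2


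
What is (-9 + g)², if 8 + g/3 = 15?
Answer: 144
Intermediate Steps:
g = 21 (g = -24 + 3*15 = -24 + 45 = 21)
(-9 + g)² = (-9 + 21)² = 12² = 144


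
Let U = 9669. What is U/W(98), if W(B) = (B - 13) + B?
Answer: 3223/61 ≈ 52.836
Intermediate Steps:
W(B) = -13 + 2*B (W(B) = (-13 + B) + B = -13 + 2*B)
U/W(98) = 9669/(-13 + 2*98) = 9669/(-13 + 196) = 9669/183 = 9669*(1/183) = 3223/61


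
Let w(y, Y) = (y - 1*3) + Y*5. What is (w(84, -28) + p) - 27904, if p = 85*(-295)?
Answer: -53038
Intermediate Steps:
w(y, Y) = -3 + y + 5*Y (w(y, Y) = (y - 3) + 5*Y = (-3 + y) + 5*Y = -3 + y + 5*Y)
p = -25075
(w(84, -28) + p) - 27904 = ((-3 + 84 + 5*(-28)) - 25075) - 27904 = ((-3 + 84 - 140) - 25075) - 27904 = (-59 - 25075) - 27904 = -25134 - 27904 = -53038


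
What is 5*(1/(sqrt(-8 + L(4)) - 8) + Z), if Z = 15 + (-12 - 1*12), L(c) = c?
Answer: -775/17 - 5*I/34 ≈ -45.588 - 0.14706*I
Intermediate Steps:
Z = -9 (Z = 15 + (-12 - 12) = 15 - 24 = -9)
5*(1/(sqrt(-8 + L(4)) - 8) + Z) = 5*(1/(sqrt(-8 + 4) - 8) - 9) = 5*(1/(sqrt(-4) - 8) - 9) = 5*(1/(2*I - 8) - 9) = 5*(1/(-8 + 2*I) - 9) = 5*((-8 - 2*I)/68 - 9) = 5*(-9 + (-8 - 2*I)/68) = -45 + 5*(-8 - 2*I)/68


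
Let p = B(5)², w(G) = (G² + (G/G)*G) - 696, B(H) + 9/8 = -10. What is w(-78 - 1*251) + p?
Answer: 6869745/64 ≈ 1.0734e+5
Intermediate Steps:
B(H) = -89/8 (B(H) = -9/8 - 10 = -89/8)
w(G) = -696 + G + G² (w(G) = (G² + 1*G) - 696 = (G² + G) - 696 = (G + G²) - 696 = -696 + G + G²)
p = 7921/64 (p = (-89/8)² = 7921/64 ≈ 123.77)
w(-78 - 1*251) + p = (-696 + (-78 - 1*251) + (-78 - 1*251)²) + 7921/64 = (-696 + (-78 - 251) + (-78 - 251)²) + 7921/64 = (-696 - 329 + (-329)²) + 7921/64 = (-696 - 329 + 108241) + 7921/64 = 107216 + 7921/64 = 6869745/64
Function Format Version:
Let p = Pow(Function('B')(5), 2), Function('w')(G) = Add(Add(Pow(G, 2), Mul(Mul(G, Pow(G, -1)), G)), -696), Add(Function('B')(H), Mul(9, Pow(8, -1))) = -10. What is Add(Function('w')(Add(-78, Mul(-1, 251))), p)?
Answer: Rational(6869745, 64) ≈ 1.0734e+5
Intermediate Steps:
Function('B')(H) = Rational(-89, 8) (Function('B')(H) = Add(Rational(-9, 8), -10) = Rational(-89, 8))
Function('w')(G) = Add(-696, G, Pow(G, 2)) (Function('w')(G) = Add(Add(Pow(G, 2), Mul(1, G)), -696) = Add(Add(Pow(G, 2), G), -696) = Add(Add(G, Pow(G, 2)), -696) = Add(-696, G, Pow(G, 2)))
p = Rational(7921, 64) (p = Pow(Rational(-89, 8), 2) = Rational(7921, 64) ≈ 123.77)
Add(Function('w')(Add(-78, Mul(-1, 251))), p) = Add(Add(-696, Add(-78, Mul(-1, 251)), Pow(Add(-78, Mul(-1, 251)), 2)), Rational(7921, 64)) = Add(Add(-696, Add(-78, -251), Pow(Add(-78, -251), 2)), Rational(7921, 64)) = Add(Add(-696, -329, Pow(-329, 2)), Rational(7921, 64)) = Add(Add(-696, -329, 108241), Rational(7921, 64)) = Add(107216, Rational(7921, 64)) = Rational(6869745, 64)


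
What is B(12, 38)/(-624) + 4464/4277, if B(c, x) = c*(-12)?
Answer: 5451/4277 ≈ 1.2745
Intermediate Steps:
B(c, x) = -12*c
B(12, 38)/(-624) + 4464/4277 = -12*12/(-624) + 4464/4277 = -144*(-1/624) + 4464*(1/4277) = 3/13 + 4464/4277 = 5451/4277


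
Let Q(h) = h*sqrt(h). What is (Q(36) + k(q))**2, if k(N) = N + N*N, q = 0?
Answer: 46656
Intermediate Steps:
k(N) = N + N**2
Q(h) = h**(3/2)
(Q(36) + k(q))**2 = (36**(3/2) + 0*(1 + 0))**2 = (216 + 0*1)**2 = (216 + 0)**2 = 216**2 = 46656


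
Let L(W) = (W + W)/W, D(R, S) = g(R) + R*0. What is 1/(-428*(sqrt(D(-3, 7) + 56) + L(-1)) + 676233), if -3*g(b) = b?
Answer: 675377/456123650641 + 428*sqrt(57)/456123650641 ≈ 1.4878e-6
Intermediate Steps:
g(b) = -b/3
D(R, S) = -R/3 (D(R, S) = -R/3 + R*0 = -R/3 + 0 = -R/3)
L(W) = 2 (L(W) = (2*W)/W = 2)
1/(-428*(sqrt(D(-3, 7) + 56) + L(-1)) + 676233) = 1/(-428*(sqrt(-1/3*(-3) + 56) + 2) + 676233) = 1/(-428*(sqrt(1 + 56) + 2) + 676233) = 1/(-428*(sqrt(57) + 2) + 676233) = 1/(-428*(2 + sqrt(57)) + 676233) = 1/((-856 - 428*sqrt(57)) + 676233) = 1/(675377 - 428*sqrt(57))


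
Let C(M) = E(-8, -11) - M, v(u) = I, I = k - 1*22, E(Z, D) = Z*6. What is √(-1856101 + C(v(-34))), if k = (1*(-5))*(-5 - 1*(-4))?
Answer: 2*I*√464033 ≈ 1362.4*I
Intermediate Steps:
E(Z, D) = 6*Z
k = 5 (k = -5*(-5 + 4) = -5*(-1) = 5)
I = -17 (I = 5 - 1*22 = 5 - 22 = -17)
v(u) = -17
C(M) = -48 - M (C(M) = 6*(-8) - M = -48 - M)
√(-1856101 + C(v(-34))) = √(-1856101 + (-48 - 1*(-17))) = √(-1856101 + (-48 + 17)) = √(-1856101 - 31) = √(-1856132) = 2*I*√464033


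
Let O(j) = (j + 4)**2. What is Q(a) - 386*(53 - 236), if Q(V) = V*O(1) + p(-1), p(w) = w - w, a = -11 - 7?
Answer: 70188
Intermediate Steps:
a = -18
O(j) = (4 + j)**2
p(w) = 0
Q(V) = 25*V (Q(V) = V*(4 + 1)**2 + 0 = V*5**2 + 0 = V*25 + 0 = 25*V + 0 = 25*V)
Q(a) - 386*(53 - 236) = 25*(-18) - 386*(53 - 236) = -450 - 386*(-183) = -450 + 70638 = 70188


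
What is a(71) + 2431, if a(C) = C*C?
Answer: 7472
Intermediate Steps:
a(C) = C²
a(71) + 2431 = 71² + 2431 = 5041 + 2431 = 7472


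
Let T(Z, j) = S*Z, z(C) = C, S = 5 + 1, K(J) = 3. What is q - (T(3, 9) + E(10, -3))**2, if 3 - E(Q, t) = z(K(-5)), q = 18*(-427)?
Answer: -8010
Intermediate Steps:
q = -7686
S = 6
T(Z, j) = 6*Z
E(Q, t) = 0 (E(Q, t) = 3 - 1*3 = 3 - 3 = 0)
q - (T(3, 9) + E(10, -3))**2 = -7686 - (6*3 + 0)**2 = -7686 - (18 + 0)**2 = -7686 - 1*18**2 = -7686 - 1*324 = -7686 - 324 = -8010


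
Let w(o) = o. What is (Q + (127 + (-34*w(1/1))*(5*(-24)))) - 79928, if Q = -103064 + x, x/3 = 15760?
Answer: -131505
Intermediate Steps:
x = 47280 (x = 3*15760 = 47280)
Q = -55784 (Q = -103064 + 47280 = -55784)
(Q + (127 + (-34*w(1/1))*(5*(-24)))) - 79928 = (-55784 + (127 + (-34/1)*(5*(-24)))) - 79928 = (-55784 + (127 - 34*1*(-120))) - 79928 = (-55784 + (127 - 34*(-120))) - 79928 = (-55784 + (127 + 4080)) - 79928 = (-55784 + 4207) - 79928 = -51577 - 79928 = -131505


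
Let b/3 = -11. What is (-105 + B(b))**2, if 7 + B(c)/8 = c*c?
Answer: 73119601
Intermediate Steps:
b = -33 (b = 3*(-11) = -33)
B(c) = -56 + 8*c**2 (B(c) = -56 + 8*(c*c) = -56 + 8*c**2)
(-105 + B(b))**2 = (-105 + (-56 + 8*(-33)**2))**2 = (-105 + (-56 + 8*1089))**2 = (-105 + (-56 + 8712))**2 = (-105 + 8656)**2 = 8551**2 = 73119601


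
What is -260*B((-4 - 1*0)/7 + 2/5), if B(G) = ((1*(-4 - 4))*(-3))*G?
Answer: 7488/7 ≈ 1069.7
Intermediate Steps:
B(G) = 24*G (B(G) = ((1*(-8))*(-3))*G = (-8*(-3))*G = 24*G)
-260*B((-4 - 1*0)/7 + 2/5) = -6240*((-4 - 1*0)/7 + 2/5) = -6240*((-4 + 0)*(⅐) + 2*(⅕)) = -6240*(-4*⅐ + ⅖) = -6240*(-4/7 + ⅖) = -6240*(-6)/35 = -260*(-144/35) = 7488/7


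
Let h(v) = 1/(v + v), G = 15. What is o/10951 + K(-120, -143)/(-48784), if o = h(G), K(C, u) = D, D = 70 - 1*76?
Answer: 504991/4006751880 ≈ 0.00012603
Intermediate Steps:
D = -6 (D = 70 - 76 = -6)
K(C, u) = -6
h(v) = 1/(2*v)
o = 1/30 (o = (½)/15 = (½)*(1/15) = 1/30 ≈ 0.033333)
o/10951 + K(-120, -143)/(-48784) = (1/30)/10951 - 6/(-48784) = (1/30)*(1/10951) - 6*(-1/48784) = 1/328530 + 3/24392 = 504991/4006751880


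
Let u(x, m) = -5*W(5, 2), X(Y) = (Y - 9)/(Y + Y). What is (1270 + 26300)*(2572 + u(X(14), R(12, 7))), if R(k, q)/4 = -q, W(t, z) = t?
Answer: 70220790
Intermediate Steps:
R(k, q) = -4*q (R(k, q) = 4*(-q) = -4*q)
X(Y) = (-9 + Y)/(2*Y) (X(Y) = (-9 + Y)/((2*Y)) = (-9 + Y)*(1/(2*Y)) = (-9 + Y)/(2*Y))
u(x, m) = -25 (u(x, m) = -5*5 = -25)
(1270 + 26300)*(2572 + u(X(14), R(12, 7))) = (1270 + 26300)*(2572 - 25) = 27570*2547 = 70220790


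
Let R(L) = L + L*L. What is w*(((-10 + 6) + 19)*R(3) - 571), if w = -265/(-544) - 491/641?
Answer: 2236497/20512 ≈ 109.03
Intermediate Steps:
R(L) = L + L**2
w = -97239/348704 (w = -265*(-1/544) - 491*1/641 = 265/544 - 491/641 = -97239/348704 ≈ -0.27886)
w*(((-10 + 6) + 19)*R(3) - 571) = -97239*(((-10 + 6) + 19)*(3*(1 + 3)) - 571)/348704 = -97239*((-4 + 19)*(3*4) - 571)/348704 = -97239*(15*12 - 571)/348704 = -97239*(180 - 571)/348704 = -97239/348704*(-391) = 2236497/20512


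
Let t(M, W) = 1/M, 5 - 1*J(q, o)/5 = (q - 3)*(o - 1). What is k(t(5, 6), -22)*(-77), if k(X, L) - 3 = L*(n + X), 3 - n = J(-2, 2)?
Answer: -397551/5 ≈ -79510.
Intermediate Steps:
J(q, o) = 25 - 5*(-1 + o)*(-3 + q) (J(q, o) = 25 - 5*(q - 3)*(o - 1) = 25 - 5*(-3 + q)*(-1 + o) = 25 - 5*(-1 + o)*(-3 + q))
n = -47 (n = 3 - (10 + 5*(-2) + 15*2 - 5*2*(-2)) = 3 - (10 - 10 + 30 + 20) = 3 - 1*50 = 3 - 50 = -47)
k(X, L) = 3 + L*(-47 + X)
k(t(5, 6), -22)*(-77) = (3 - 47*(-22) - 22/5)*(-77) = (3 + 1034 - 22*⅕)*(-77) = (3 + 1034 - 22/5)*(-77) = (5163/5)*(-77) = -397551/5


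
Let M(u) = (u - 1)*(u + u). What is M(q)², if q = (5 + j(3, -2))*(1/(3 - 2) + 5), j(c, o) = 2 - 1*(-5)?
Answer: 104530176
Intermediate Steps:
j(c, o) = 7 (j(c, o) = 2 + 5 = 7)
q = 72 (q = (5 + 7)*(1/(3 - 2) + 5) = 12*(1/1 + 5) = 12*(1 + 5) = 12*6 = 72)
M(u) = 2*u*(-1 + u) (M(u) = (-1 + u)*(2*u) = 2*u*(-1 + u))
M(q)² = (2*72*(-1 + 72))² = (2*72*71)² = 10224² = 104530176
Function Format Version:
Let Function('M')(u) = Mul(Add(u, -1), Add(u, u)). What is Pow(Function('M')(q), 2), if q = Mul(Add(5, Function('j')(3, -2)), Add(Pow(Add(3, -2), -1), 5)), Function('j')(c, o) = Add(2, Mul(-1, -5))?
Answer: 104530176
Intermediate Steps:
Function('j')(c, o) = 7 (Function('j')(c, o) = Add(2, 5) = 7)
q = 72 (q = Mul(Add(5, 7), Add(Pow(Add(3, -2), -1), 5)) = Mul(12, Add(Pow(1, -1), 5)) = Mul(12, Add(1, 5)) = Mul(12, 6) = 72)
Function('M')(u) = Mul(2, u, Add(-1, u)) (Function('M')(u) = Mul(Add(-1, u), Mul(2, u)) = Mul(2, u, Add(-1, u)))
Pow(Function('M')(q), 2) = Pow(Mul(2, 72, Add(-1, 72)), 2) = Pow(Mul(2, 72, 71), 2) = Pow(10224, 2) = 104530176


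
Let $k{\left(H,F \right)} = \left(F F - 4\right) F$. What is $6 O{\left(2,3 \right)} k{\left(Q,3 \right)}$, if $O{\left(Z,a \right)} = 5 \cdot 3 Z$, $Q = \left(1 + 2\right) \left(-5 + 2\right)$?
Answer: $2700$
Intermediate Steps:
$Q = -9$ ($Q = 3 \left(-3\right) = -9$)
$k{\left(H,F \right)} = F \left(-4 + F^{2}\right)$ ($k{\left(H,F \right)} = \left(F^{2} - 4\right) F = \left(-4 + F^{2}\right) F = F \left(-4 + F^{2}\right)$)
$O{\left(Z,a \right)} = 15 Z$
$6 O{\left(2,3 \right)} k{\left(Q,3 \right)} = 6 \cdot 15 \cdot 2 \cdot 3 \left(-4 + 3^{2}\right) = 6 \cdot 30 \cdot 3 \left(-4 + 9\right) = 180 \cdot 3 \cdot 5 = 180 \cdot 15 = 2700$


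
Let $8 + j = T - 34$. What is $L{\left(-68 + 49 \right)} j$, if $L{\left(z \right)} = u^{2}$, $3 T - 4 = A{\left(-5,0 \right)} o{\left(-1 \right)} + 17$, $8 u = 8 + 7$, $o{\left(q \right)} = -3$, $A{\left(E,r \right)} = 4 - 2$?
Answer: $- \frac{8325}{64} \approx -130.08$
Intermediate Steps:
$A{\left(E,r \right)} = 2$ ($A{\left(E,r \right)} = 4 - 2 = 2$)
$u = \frac{15}{8}$ ($u = \frac{8 + 7}{8} = \frac{1}{8} \cdot 15 = \frac{15}{8} \approx 1.875$)
$T = 5$ ($T = \frac{4}{3} + \frac{2 \left(-3\right) + 17}{3} = \frac{4}{3} + \frac{-6 + 17}{3} = \frac{4}{3} + \frac{1}{3} \cdot 11 = \frac{4}{3} + \frac{11}{3} = 5$)
$L{\left(z \right)} = \frac{225}{64}$ ($L{\left(z \right)} = \left(\frac{15}{8}\right)^{2} = \frac{225}{64}$)
$j = -37$ ($j = -8 + \left(5 - 34\right) = -8 - 29 = -37$)
$L{\left(-68 + 49 \right)} j = \frac{225}{64} \left(-37\right) = - \frac{8325}{64}$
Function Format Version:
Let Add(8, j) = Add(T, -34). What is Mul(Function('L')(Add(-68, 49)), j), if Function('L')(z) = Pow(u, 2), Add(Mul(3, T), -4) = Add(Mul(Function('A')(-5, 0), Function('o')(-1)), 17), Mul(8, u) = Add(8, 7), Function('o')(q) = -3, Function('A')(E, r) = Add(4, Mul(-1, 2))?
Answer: Rational(-8325, 64) ≈ -130.08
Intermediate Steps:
Function('A')(E, r) = 2 (Function('A')(E, r) = Add(4, -2) = 2)
u = Rational(15, 8) (u = Mul(Rational(1, 8), Add(8, 7)) = Mul(Rational(1, 8), 15) = Rational(15, 8) ≈ 1.8750)
T = 5 (T = Add(Rational(4, 3), Mul(Rational(1, 3), Add(Mul(2, -3), 17))) = Add(Rational(4, 3), Mul(Rational(1, 3), Add(-6, 17))) = Add(Rational(4, 3), Mul(Rational(1, 3), 11)) = Add(Rational(4, 3), Rational(11, 3)) = 5)
Function('L')(z) = Rational(225, 64) (Function('L')(z) = Pow(Rational(15, 8), 2) = Rational(225, 64))
j = -37 (j = Add(-8, Add(5, -34)) = Add(-8, -29) = -37)
Mul(Function('L')(Add(-68, 49)), j) = Mul(Rational(225, 64), -37) = Rational(-8325, 64)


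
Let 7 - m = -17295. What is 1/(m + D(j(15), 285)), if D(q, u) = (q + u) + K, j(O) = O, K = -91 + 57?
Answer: 1/17568 ≈ 5.6922e-5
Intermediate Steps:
m = 17302 (m = 7 - 1*(-17295) = 7 + 17295 = 17302)
K = -34
D(q, u) = -34 + q + u (D(q, u) = (q + u) - 34 = -34 + q + u)
1/(m + D(j(15), 285)) = 1/(17302 + (-34 + 15 + 285)) = 1/(17302 + 266) = 1/17568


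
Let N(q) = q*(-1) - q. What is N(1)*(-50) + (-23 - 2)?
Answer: 75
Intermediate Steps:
N(q) = -2*q (N(q) = -q - q = -2*q)
N(1)*(-50) + (-23 - 2) = -2*1*(-50) + (-23 - 2) = -2*(-50) - 25 = 100 - 25 = 75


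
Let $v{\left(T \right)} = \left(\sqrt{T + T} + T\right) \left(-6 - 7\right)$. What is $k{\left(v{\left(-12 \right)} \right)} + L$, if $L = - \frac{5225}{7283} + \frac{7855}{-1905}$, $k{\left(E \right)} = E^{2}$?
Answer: $\frac{56259978122}{2774823} - 8112 i \sqrt{6} \approx 20275.0 - 19870.0 i$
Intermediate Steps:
$v{\left(T \right)} = - 13 T - 13 \sqrt{2} \sqrt{T}$ ($v{\left(T \right)} = \left(\sqrt{2 T} + T\right) \left(-13\right) = \left(\sqrt{2} \sqrt{T} + T\right) \left(-13\right) = \left(T + \sqrt{2} \sqrt{T}\right) \left(-13\right) = - 13 T - 13 \sqrt{2} \sqrt{T}$)
$L = - \frac{13432318}{2774823}$ ($L = \left(-5225\right) \frac{1}{7283} + 7855 \left(- \frac{1}{1905}\right) = - \frac{5225}{7283} - \frac{1571}{381} = - \frac{13432318}{2774823} \approx -4.8408$)
$k{\left(v{\left(-12 \right)} \right)} + L = \left(\left(-13\right) \left(-12\right) - 13 \sqrt{2} \sqrt{-12}\right)^{2} - \frac{13432318}{2774823} = \left(156 - 13 \sqrt{2} \cdot 2 i \sqrt{3}\right)^{2} - \frac{13432318}{2774823} = \left(156 - 26 i \sqrt{6}\right)^{2} - \frac{13432318}{2774823} = - \frac{13432318}{2774823} + \left(156 - 26 i \sqrt{6}\right)^{2}$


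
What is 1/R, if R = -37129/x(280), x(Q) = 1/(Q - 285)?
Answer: 1/185645 ≈ 5.3866e-6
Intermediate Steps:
x(Q) = 1/(-285 + Q)
R = 185645 (R = -37129/(1/(-285 + 280)) = -37129/(1/(-5)) = -37129/(-1/5) = -37129*(-5) = 185645)
1/R = 1/185645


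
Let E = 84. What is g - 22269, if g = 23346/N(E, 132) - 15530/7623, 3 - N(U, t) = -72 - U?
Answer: -8938600015/404019 ≈ -22124.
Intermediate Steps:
N(U, t) = 75 + U (N(U, t) = 3 - (-72 - U) = 3 + (72 + U) = 75 + U)
g = 58499096/404019 (g = 23346/(75 + 84) - 15530/7623 = 23346/159 - 15530*1/7623 = 23346*(1/159) - 15530/7623 = 7782/53 - 15530/7623 = 58499096/404019 ≈ 144.79)
g - 22269 = 58499096/404019 - 22269 = -8938600015/404019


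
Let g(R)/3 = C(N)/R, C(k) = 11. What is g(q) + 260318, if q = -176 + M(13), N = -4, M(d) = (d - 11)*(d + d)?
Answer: 32279399/124 ≈ 2.6032e+5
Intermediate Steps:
M(d) = 2*d*(-11 + d) (M(d) = (-11 + d)*(2*d) = 2*d*(-11 + d))
q = -124 (q = -176 + 2*13*(-11 + 13) = -176 + 2*13*2 = -176 + 52 = -124)
g(R) = 33/R (g(R) = 3*(11/R) = 33/R)
g(q) + 260318 = 33/(-124) + 260318 = 33*(-1/124) + 260318 = -33/124 + 260318 = 32279399/124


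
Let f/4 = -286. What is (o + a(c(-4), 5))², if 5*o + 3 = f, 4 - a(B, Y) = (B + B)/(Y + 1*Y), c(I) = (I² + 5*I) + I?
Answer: 1252161/25 ≈ 50086.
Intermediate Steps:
f = -1144 (f = 4*(-286) = -1144)
c(I) = I² + 6*I
a(B, Y) = 4 - B/Y (a(B, Y) = 4 - (B + B)/(Y + 1*Y) = 4 - 2*B/(Y + Y) = 4 - 2*B/(2*Y) = 4 - 2*B*1/(2*Y) = 4 - B/Y)
o = -1147/5 (o = -⅗ + (⅕)*(-1144) = -⅗ - 1144/5 = -1147/5 ≈ -229.40)
(o + a(c(-4), 5))² = (-1147/5 + (4 - 1*(-4*(6 - 4))/5))² = (-1147/5 + (4 - 1*(-4*2)*⅕))² = (-1147/5 + (4 - 1*(-8)*⅕))² = (-1147/5 + (4 + 8/5))² = (-1147/5 + 28/5)² = (-1119/5)² = 1252161/25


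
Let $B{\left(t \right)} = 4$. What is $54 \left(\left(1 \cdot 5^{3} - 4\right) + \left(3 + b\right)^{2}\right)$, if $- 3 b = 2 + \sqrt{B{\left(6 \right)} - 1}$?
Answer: $6846 - 84 \sqrt{3} \approx 6700.5$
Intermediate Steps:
$b = - \frac{2}{3} - \frac{\sqrt{3}}{3}$ ($b = - \frac{2 + \sqrt{4 - 1}}{3} = - \frac{2 + \sqrt{3}}{3} = - \frac{2}{3} - \frac{\sqrt{3}}{3} \approx -1.244$)
$54 \left(\left(1 \cdot 5^{3} - 4\right) + \left(3 + b\right)^{2}\right) = 54 \left(\left(1 \cdot 5^{3} - 4\right) + \left(3 - \left(\frac{2}{3} + \frac{\sqrt{3}}{3}\right)\right)^{2}\right) = 54 \left(\left(1 \cdot 125 - 4\right) + \left(\frac{7}{3} - \frac{\sqrt{3}}{3}\right)^{2}\right) = 54 \left(\left(125 - 4\right) + \left(\frac{7}{3} - \frac{\sqrt{3}}{3}\right)^{2}\right) = 54 \left(121 + \left(\frac{7}{3} - \frac{\sqrt{3}}{3}\right)^{2}\right) = 6534 + 54 \left(\frac{7}{3} - \frac{\sqrt{3}}{3}\right)^{2}$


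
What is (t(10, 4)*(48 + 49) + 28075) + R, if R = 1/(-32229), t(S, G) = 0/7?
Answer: 904829174/32229 ≈ 28075.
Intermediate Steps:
t(S, G) = 0 (t(S, G) = 0*(⅐) = 0)
R = -1/32229 ≈ -3.1028e-5
(t(10, 4)*(48 + 49) + 28075) + R = (0*(48 + 49) + 28075) - 1/32229 = (0*97 + 28075) - 1/32229 = (0 + 28075) - 1/32229 = 28075 - 1/32229 = 904829174/32229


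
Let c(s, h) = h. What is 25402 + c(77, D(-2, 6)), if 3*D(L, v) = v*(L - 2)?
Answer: 25394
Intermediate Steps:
D(L, v) = v*(-2 + L)/3 (D(L, v) = (v*(L - 2))/3 = (v*(-2 + L))/3 = v*(-2 + L)/3)
25402 + c(77, D(-2, 6)) = 25402 + (1/3)*6*(-2 - 2) = 25402 + (1/3)*6*(-4) = 25402 - 8 = 25394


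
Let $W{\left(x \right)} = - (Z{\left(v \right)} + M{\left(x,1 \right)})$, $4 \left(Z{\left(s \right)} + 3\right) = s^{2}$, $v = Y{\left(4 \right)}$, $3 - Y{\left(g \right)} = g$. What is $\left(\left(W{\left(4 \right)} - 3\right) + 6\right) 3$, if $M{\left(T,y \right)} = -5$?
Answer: $\frac{129}{4} \approx 32.25$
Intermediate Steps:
$Y{\left(g \right)} = 3 - g$
$v = -1$ ($v = 3 - 4 = -1$)
$Z{\left(s \right)} = -3 + \frac{s^{2}}{4}$
$W{\left(x \right)} = \frac{31}{4}$ ($W{\left(x \right)} = - (\left(-3 + \frac{\left(-1\right)^{2}}{4}\right) - 5) = - (\left(-3 + \frac{1}{4} \cdot 1\right) - 5) = - (\left(-3 + \frac{1}{4}\right) - 5) = - (- \frac{11}{4} - 5) = \left(-1\right) \left(- \frac{31}{4}\right) = \frac{31}{4}$)
$\left(\left(W{\left(4 \right)} - 3\right) + 6\right) 3 = \left(\left(\frac{31}{4} - 3\right) + 6\right) 3 = \left(\frac{19}{4} + 6\right) 3 = \frac{43}{4} \cdot 3 = \frac{129}{4}$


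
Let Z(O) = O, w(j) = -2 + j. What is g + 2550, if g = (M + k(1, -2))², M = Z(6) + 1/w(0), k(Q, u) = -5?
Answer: 10201/4 ≈ 2550.3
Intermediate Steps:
M = 11/2 (M = 6 + 1/(-2 + 0) = 6 + 1/(-2) = 6 - ½ = 11/2 ≈ 5.5000)
g = ¼ (g = (11/2 - 5)² = (½)² = ¼ ≈ 0.25000)
g + 2550 = ¼ + 2550 = 10201/4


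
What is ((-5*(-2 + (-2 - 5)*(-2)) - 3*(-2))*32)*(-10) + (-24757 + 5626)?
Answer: -1851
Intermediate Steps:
((-5*(-2 + (-2 - 5)*(-2)) - 3*(-2))*32)*(-10) + (-24757 + 5626) = ((-5*(-2 - 7*(-2)) + 6)*32)*(-10) - 19131 = ((-5*(-2 + 14) + 6)*32)*(-10) - 19131 = ((-5*12 + 6)*32)*(-10) - 19131 = ((-60 + 6)*32)*(-10) - 19131 = -54*32*(-10) - 19131 = -1728*(-10) - 19131 = 17280 - 19131 = -1851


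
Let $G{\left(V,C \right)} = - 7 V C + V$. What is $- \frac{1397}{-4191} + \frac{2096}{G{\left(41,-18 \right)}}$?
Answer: $\frac{11495}{15621} \approx 0.73587$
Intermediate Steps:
$G{\left(V,C \right)} = V - 7 C V$ ($G{\left(V,C \right)} = - 7 C V + V = V - 7 C V$)
$- \frac{1397}{-4191} + \frac{2096}{G{\left(41,-18 \right)}} = - \frac{1397}{-4191} + \frac{2096}{41 \left(1 - -126\right)} = \left(-1397\right) \left(- \frac{1}{4191}\right) + \frac{2096}{41 \left(1 + 126\right)} = \frac{1}{3} + \frac{2096}{41 \cdot 127} = \frac{1}{3} + \frac{2096}{5207} = \frac{11495}{15621}$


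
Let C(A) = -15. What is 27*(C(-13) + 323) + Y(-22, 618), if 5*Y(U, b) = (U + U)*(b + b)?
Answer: -12804/5 ≈ -2560.8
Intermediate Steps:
Y(U, b) = 4*U*b/5 (Y(U, b) = ((U + U)*(b + b))/5 = ((2*U)*(2*b))/5 = (4*U*b)/5 = 4*U*b/5)
27*(C(-13) + 323) + Y(-22, 618) = 27*(-15 + 323) + (4/5)*(-22)*618 = 27*308 - 54384/5 = 8316 - 54384/5 = -12804/5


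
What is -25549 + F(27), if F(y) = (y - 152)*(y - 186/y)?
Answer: -252566/9 ≈ -28063.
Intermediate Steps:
F(y) = (-152 + y)*(y - 186/y)
-25549 + F(27) = -25549 + (-186 + 27**2 - 152*27 + 28272/27) = -25549 + (-186 + 729 - 4104 + 28272*(1/27)) = -25549 + (-186 + 729 - 4104 + 9424/9) = -25549 - 22625/9 = -252566/9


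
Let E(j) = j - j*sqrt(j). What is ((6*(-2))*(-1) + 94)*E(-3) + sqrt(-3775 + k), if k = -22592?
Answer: -318 + I*sqrt(26367) + 318*I*sqrt(3) ≈ -318.0 + 713.17*I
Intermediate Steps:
E(j) = j - j**(3/2)
((6*(-2))*(-1) + 94)*E(-3) + sqrt(-3775 + k) = ((6*(-2))*(-1) + 94)*(-3 - (-3)**(3/2)) + sqrt(-3775 - 22592) = (-12*(-1) + 94)*(-3 - (-3)*I*sqrt(3)) + sqrt(-26367) = (12 + 94)*(-3 + 3*I*sqrt(3)) + I*sqrt(26367) = 106*(-3 + 3*I*sqrt(3)) + I*sqrt(26367) = (-318 + 318*I*sqrt(3)) + I*sqrt(26367) = -318 + I*sqrt(26367) + 318*I*sqrt(3)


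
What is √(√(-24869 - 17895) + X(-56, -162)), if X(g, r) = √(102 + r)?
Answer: √2*√I*√(√15 + √10691) ≈ 10.357 + 10.357*I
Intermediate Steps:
√(√(-24869 - 17895) + X(-56, -162)) = √(√(-24869 - 17895) + √(102 - 162)) = √(√(-42764) + √(-60)) = √(2*I*√10691 + 2*I*√15) = √(2*I*√15 + 2*I*√10691)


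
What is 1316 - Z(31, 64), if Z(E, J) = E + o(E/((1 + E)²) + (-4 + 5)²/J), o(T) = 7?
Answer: 1278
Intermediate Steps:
Z(E, J) = 7 + E (Z(E, J) = E + 7 = 7 + E)
1316 - Z(31, 64) = 1316 - (7 + 31) = 1316 - 1*38 = 1316 - 38 = 1278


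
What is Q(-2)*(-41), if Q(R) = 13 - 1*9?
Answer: -164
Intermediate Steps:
Q(R) = 4 (Q(R) = 13 - 9 = 4)
Q(-2)*(-41) = 4*(-41) = -164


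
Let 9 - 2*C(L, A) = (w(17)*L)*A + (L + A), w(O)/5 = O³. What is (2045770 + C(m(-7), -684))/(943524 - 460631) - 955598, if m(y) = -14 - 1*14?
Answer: -923369546647/965786 ≈ -9.5608e+5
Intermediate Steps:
m(y) = -28 (m(y) = -14 - 14 = -28)
w(O) = 5*O³
C(L, A) = 9/2 - A/2 - L/2 - 24565*A*L/2 (C(L, A) = 9/2 - (((5*17³)*L)*A + (L + A))/2 = 9/2 - (((5*4913)*L)*A + (A + L))/2 = 9/2 - ((24565*L)*A + (A + L))/2 = 9/2 - (24565*A*L + (A + L))/2 = 9/2 - (A + L + 24565*A*L)/2 = 9/2 + (-A/2 - L/2 - 24565*A*L/2) = 9/2 - A/2 - L/2 - 24565*A*L/2)
(2045770 + C(m(-7), -684))/(943524 - 460631) - 955598 = (2045770 + (9/2 - ½*(-684) - ½*(-28) - 24565/2*(-684)*(-28)))/(943524 - 460631) - 955598 = (2045770 + (9/2 + 342 + 14 - 235234440))/482893 - 955598 = (2045770 - 470468159/2)*(1/482893) - 955598 = -466376619/2*1/482893 - 955598 = -466376619/965786 - 955598 = -923369546647/965786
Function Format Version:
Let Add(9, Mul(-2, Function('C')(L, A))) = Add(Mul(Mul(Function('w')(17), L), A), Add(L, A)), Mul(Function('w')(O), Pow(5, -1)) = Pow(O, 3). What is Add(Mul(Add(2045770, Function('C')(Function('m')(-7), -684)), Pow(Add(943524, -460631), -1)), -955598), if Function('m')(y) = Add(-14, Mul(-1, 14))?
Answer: Rational(-923369546647, 965786) ≈ -9.5608e+5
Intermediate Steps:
Function('m')(y) = -28 (Function('m')(y) = Add(-14, -14) = -28)
Function('w')(O) = Mul(5, Pow(O, 3))
Function('C')(L, A) = Add(Rational(9, 2), Mul(Rational(-1, 2), A), Mul(Rational(-1, 2), L), Mul(Rational(-24565, 2), A, L)) (Function('C')(L, A) = Add(Rational(9, 2), Mul(Rational(-1, 2), Add(Mul(Mul(Mul(5, Pow(17, 3)), L), A), Add(L, A)))) = Add(Rational(9, 2), Mul(Rational(-1, 2), Add(Mul(Mul(Mul(5, 4913), L), A), Add(A, L)))) = Add(Rational(9, 2), Mul(Rational(-1, 2), Add(Mul(Mul(24565, L), A), Add(A, L)))) = Add(Rational(9, 2), Mul(Rational(-1, 2), Add(Mul(24565, A, L), Add(A, L)))) = Add(Rational(9, 2), Mul(Rational(-1, 2), Add(A, L, Mul(24565, A, L)))) = Add(Rational(9, 2), Add(Mul(Rational(-1, 2), A), Mul(Rational(-1, 2), L), Mul(Rational(-24565, 2), A, L))) = Add(Rational(9, 2), Mul(Rational(-1, 2), A), Mul(Rational(-1, 2), L), Mul(Rational(-24565, 2), A, L)))
Add(Mul(Add(2045770, Function('C')(Function('m')(-7), -684)), Pow(Add(943524, -460631), -1)), -955598) = Add(Mul(Add(2045770, Add(Rational(9, 2), Mul(Rational(-1, 2), -684), Mul(Rational(-1, 2), -28), Mul(Rational(-24565, 2), -684, -28))), Pow(Add(943524, -460631), -1)), -955598) = Add(Mul(Add(2045770, Add(Rational(9, 2), 342, 14, -235234440)), Pow(482893, -1)), -955598) = Add(Mul(Add(2045770, Rational(-470468159, 2)), Rational(1, 482893)), -955598) = Add(Mul(Rational(-466376619, 2), Rational(1, 482893)), -955598) = Add(Rational(-466376619, 965786), -955598) = Rational(-923369546647, 965786)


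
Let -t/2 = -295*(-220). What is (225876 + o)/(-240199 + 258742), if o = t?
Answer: 96076/18543 ≈ 5.1813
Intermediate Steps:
t = -129800 (t = -(-590)*(-220) = -2*64900 = -129800)
o = -129800
(225876 + o)/(-240199 + 258742) = (225876 - 129800)/(-240199 + 258742) = 96076/18543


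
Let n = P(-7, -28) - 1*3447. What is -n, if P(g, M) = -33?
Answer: 3480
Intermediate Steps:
n = -3480 (n = -33 - 1*3447 = -33 - 3447 = -3480)
-n = -1*(-3480) = 3480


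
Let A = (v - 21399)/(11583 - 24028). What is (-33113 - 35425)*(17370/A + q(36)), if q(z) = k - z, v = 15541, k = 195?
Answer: -7439836636368/2929 ≈ -2.5401e+9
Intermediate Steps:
q(z) = 195 - z
A = 5858/12445 (A = (15541 - 21399)/(11583 - 24028) = -5858/(-12445) = -5858*(-1/12445) = 5858/12445 ≈ 0.47071)
(-33113 - 35425)*(17370/A + q(36)) = (-33113 - 35425)*(17370/(5858/12445) + (195 - 1*36)) = -68538*(17370*(12445/5858) + (195 - 36)) = -68538*(108084825/2929 + 159) = -68538*108550536/2929 = -7439836636368/2929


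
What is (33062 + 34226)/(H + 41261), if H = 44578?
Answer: 5176/6603 ≈ 0.78389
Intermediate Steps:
(33062 + 34226)/(H + 41261) = (33062 + 34226)/(44578 + 41261) = 67288/85839 = 67288*(1/85839) = 5176/6603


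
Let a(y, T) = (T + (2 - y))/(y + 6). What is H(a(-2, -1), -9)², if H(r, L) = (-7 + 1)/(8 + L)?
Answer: 36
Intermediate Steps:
a(y, T) = (2 + T - y)/(6 + y)
H(r, L) = -6/(8 + L)
H(a(-2, -1), -9)² = (-6/(8 - 9))² = (-6/(-1))² = (-6*(-1))² = 6² = 36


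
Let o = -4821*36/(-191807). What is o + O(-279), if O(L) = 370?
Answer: 71142146/191807 ≈ 370.90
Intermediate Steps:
o = 173556/191807 (o = -173556*(-1/191807) = 173556/191807 ≈ 0.90485)
o + O(-279) = 173556/191807 + 370 = 71142146/191807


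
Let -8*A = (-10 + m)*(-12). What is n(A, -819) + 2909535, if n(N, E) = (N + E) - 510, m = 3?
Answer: 5816391/2 ≈ 2.9082e+6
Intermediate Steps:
A = -21/2 (A = -(-10 + 3)*(-12)/8 = -(-7)*(-12)/8 = -⅛*84 = -21/2 ≈ -10.500)
n(N, E) = -510 + E + N (n(N, E) = (E + N) - 510 = -510 + E + N)
n(A, -819) + 2909535 = (-510 - 819 - 21/2) + 2909535 = -2679/2 + 2909535 = 5816391/2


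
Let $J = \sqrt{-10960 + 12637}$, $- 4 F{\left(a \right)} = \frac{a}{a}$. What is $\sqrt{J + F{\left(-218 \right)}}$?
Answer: $\frac{\sqrt{-1 + 4 \sqrt{1677}}}{2} \approx 6.3797$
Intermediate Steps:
$F{\left(a \right)} = - \frac{1}{4}$ ($F{\left(a \right)} = - \frac{a \frac{1}{a}}{4} = \left(- \frac{1}{4}\right) 1 = - \frac{1}{4}$)
$J = \sqrt{1677} \approx 40.951$
$\sqrt{J + F{\left(-218 \right)}} = \sqrt{\sqrt{1677} - \frac{1}{4}} = \sqrt{- \frac{1}{4} + \sqrt{1677}}$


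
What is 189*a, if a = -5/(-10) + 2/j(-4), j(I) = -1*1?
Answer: -567/2 ≈ -283.50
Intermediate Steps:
j(I) = -1
a = -3/2 (a = -5/(-10) + 2/(-1) = -5*(-1/10) + 2*(-1) = 1/2 - 2 = -3/2 ≈ -1.5000)
189*a = 189*(-3/2) = -567/2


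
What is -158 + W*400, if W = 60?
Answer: 23842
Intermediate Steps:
-158 + W*400 = -158 + 60*400 = -158 + 24000 = 23842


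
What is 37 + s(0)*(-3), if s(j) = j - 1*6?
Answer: 55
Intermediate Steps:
s(j) = -6 + j (s(j) = j - 6 = -6 + j)
37 + s(0)*(-3) = 37 + (-6 + 0)*(-3) = 37 - 6*(-3) = 37 + 18 = 55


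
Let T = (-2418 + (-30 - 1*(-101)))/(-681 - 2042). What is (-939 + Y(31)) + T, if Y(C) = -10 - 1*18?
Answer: -2630794/2723 ≈ -966.14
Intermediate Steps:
Y(C) = -28 (Y(C) = -10 - 18 = -28)
T = 2347/2723 (T = (-2418 + (-30 + 101))/(-2723) = (-2418 + 71)*(-1/2723) = -2347*(-1/2723) = 2347/2723 ≈ 0.86192)
(-939 + Y(31)) + T = (-939 - 28) + 2347/2723 = -967 + 2347/2723 = -2630794/2723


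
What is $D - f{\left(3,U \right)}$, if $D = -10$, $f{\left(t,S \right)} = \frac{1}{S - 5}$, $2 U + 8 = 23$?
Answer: $- \frac{52}{5} \approx -10.4$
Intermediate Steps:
$U = \frac{15}{2}$ ($U = -4 + \frac{1}{2} \cdot 23 = -4 + \frac{23}{2} = \frac{15}{2} \approx 7.5$)
$f{\left(t,S \right)} = \frac{1}{-5 + S}$
$D - f{\left(3,U \right)} = -10 - \frac{1}{-5 + \frac{15}{2}} = -10 - \frac{1}{\frac{5}{2}} = -10 - \frac{2}{5} = - \frac{52}{5}$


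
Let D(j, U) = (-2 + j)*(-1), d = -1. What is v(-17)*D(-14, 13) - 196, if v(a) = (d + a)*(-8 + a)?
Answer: 7004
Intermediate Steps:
v(a) = (-1 + a)*(-8 + a)
D(j, U) = 2 - j
v(-17)*D(-14, 13) - 196 = (8 + (-17)² - 9*(-17))*(2 - 1*(-14)) - 196 = (8 + 289 + 153)*(2 + 14) - 196 = 450*16 - 196 = 7200 - 196 = 7004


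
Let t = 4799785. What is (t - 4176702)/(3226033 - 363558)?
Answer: 623083/2862475 ≈ 0.21767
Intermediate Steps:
(t - 4176702)/(3226033 - 363558) = (4799785 - 4176702)/(3226033 - 363558) = 623083/2862475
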